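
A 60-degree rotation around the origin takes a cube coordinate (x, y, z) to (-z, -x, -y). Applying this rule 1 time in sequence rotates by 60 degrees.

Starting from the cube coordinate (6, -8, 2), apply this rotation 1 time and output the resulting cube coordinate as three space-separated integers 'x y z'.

Start: (6, -8, 2)
Step 1: (6, -8, 2) -> (-(2), -(6), -(-8)) = (-2, -6, 8)

Answer: -2 -6 8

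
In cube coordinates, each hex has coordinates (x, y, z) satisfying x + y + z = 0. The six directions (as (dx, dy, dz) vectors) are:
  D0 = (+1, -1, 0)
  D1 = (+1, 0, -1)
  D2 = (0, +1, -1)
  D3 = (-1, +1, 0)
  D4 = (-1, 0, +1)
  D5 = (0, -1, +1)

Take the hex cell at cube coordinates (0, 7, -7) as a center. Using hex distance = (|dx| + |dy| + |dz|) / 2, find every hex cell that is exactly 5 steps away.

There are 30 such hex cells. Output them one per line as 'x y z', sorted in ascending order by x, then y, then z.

Answer: -5 7 -2
-5 8 -3
-5 9 -4
-5 10 -5
-5 11 -6
-5 12 -7
-4 6 -2
-4 12 -8
-3 5 -2
-3 12 -9
-2 4 -2
-2 12 -10
-1 3 -2
-1 12 -11
0 2 -2
0 12 -12
1 2 -3
1 11 -12
2 2 -4
2 10 -12
3 2 -5
3 9 -12
4 2 -6
4 8 -12
5 2 -7
5 3 -8
5 4 -9
5 5 -10
5 6 -11
5 7 -12

Derivation:
Walk ring at distance 5 from (0, 7, -7):
Start at center + D4*5 = (-5, 7, -2)
  hex 0: (-5, 7, -2)
  hex 1: (-4, 6, -2)
  hex 2: (-3, 5, -2)
  hex 3: (-2, 4, -2)
  hex 4: (-1, 3, -2)
  hex 5: (0, 2, -2)
  hex 6: (1, 2, -3)
  hex 7: (2, 2, -4)
  hex 8: (3, 2, -5)
  hex 9: (4, 2, -6)
  hex 10: (5, 2, -7)
  hex 11: (5, 3, -8)
  hex 12: (5, 4, -9)
  hex 13: (5, 5, -10)
  hex 14: (5, 6, -11)
  hex 15: (5, 7, -12)
  hex 16: (4, 8, -12)
  hex 17: (3, 9, -12)
  hex 18: (2, 10, -12)
  hex 19: (1, 11, -12)
  hex 20: (0, 12, -12)
  hex 21: (-1, 12, -11)
  hex 22: (-2, 12, -10)
  hex 23: (-3, 12, -9)
  hex 24: (-4, 12, -8)
  hex 25: (-5, 12, -7)
  hex 26: (-5, 11, -6)
  hex 27: (-5, 10, -5)
  hex 28: (-5, 9, -4)
  hex 29: (-5, 8, -3)
Sorted: 30 hexes.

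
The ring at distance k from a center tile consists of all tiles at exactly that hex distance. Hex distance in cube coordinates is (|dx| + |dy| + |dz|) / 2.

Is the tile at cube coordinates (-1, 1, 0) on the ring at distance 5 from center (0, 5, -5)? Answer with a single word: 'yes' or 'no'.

|px - cx| = |-1 - 0| = 1
|py - cy| = |1 - 5| = 4
|pz - cz| = |0 - (-5)| = 5
distance = (1+4+5)/2 = 10/2 = 5
radius = 5; distance == radius -> yes

Answer: yes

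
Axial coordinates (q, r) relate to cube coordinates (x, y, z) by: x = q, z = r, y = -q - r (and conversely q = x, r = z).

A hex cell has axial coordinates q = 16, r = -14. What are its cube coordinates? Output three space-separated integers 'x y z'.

x = q = 16
z = r = -14
y = -x - z = -(16) - (-14) = -2

Answer: 16 -2 -14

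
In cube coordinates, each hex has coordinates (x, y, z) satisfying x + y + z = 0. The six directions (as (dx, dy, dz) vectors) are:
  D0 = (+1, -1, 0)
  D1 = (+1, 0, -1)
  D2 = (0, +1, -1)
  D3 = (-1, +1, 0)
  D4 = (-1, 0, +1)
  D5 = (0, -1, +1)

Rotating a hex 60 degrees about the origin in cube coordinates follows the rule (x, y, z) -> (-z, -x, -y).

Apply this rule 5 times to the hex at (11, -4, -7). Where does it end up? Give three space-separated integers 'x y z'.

Start: (11, -4, -7)
Step 1: (11, -4, -7) -> (-(-7), -(11), -(-4)) = (7, -11, 4)
Step 2: (7, -11, 4) -> (-(4), -(7), -(-11)) = (-4, -7, 11)
Step 3: (-4, -7, 11) -> (-(11), -(-4), -(-7)) = (-11, 4, 7)
Step 4: (-11, 4, 7) -> (-(7), -(-11), -(4)) = (-7, 11, -4)
Step 5: (-7, 11, -4) -> (-(-4), -(-7), -(11)) = (4, 7, -11)

Answer: 4 7 -11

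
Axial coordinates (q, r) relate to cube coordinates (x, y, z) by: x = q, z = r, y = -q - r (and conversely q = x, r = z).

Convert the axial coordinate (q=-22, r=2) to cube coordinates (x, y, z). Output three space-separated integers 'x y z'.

x = q = -22
z = r = 2
y = -x - z = -(-22) - (2) = 20

Answer: -22 20 2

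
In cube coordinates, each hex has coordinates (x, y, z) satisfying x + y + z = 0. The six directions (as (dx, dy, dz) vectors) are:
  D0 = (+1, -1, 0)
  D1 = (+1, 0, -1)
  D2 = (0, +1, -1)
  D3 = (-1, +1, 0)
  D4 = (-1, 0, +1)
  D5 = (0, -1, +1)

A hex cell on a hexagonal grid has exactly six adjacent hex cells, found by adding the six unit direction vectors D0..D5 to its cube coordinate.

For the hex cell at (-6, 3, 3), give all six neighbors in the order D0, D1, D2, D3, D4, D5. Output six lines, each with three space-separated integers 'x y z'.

Center: (-6, 3, 3). Add each direction:
  D0: (-6, 3, 3) + (1, -1, 0) = (-5, 2, 3)
  D1: (-6, 3, 3) + (1, 0, -1) = (-5, 3, 2)
  D2: (-6, 3, 3) + (0, 1, -1) = (-6, 4, 2)
  D3: (-6, 3, 3) + (-1, 1, 0) = (-7, 4, 3)
  D4: (-6, 3, 3) + (-1, 0, 1) = (-7, 3, 4)
  D5: (-6, 3, 3) + (0, -1, 1) = (-6, 2, 4)

Answer: -5 2 3
-5 3 2
-6 4 2
-7 4 3
-7 3 4
-6 2 4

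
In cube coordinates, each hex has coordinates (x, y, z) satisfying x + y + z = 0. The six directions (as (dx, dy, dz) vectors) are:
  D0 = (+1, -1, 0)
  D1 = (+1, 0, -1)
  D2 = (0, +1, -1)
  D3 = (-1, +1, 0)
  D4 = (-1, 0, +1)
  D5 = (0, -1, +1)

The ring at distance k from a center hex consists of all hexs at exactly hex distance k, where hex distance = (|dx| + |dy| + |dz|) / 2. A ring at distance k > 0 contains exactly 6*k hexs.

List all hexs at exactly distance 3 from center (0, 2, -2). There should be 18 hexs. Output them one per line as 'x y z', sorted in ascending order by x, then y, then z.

Walk ring at distance 3 from (0, 2, -2):
Start at center + D4*3 = (-3, 2, 1)
  hex 0: (-3, 2, 1)
  hex 1: (-2, 1, 1)
  hex 2: (-1, 0, 1)
  hex 3: (0, -1, 1)
  hex 4: (1, -1, 0)
  hex 5: (2, -1, -1)
  hex 6: (3, -1, -2)
  hex 7: (3, 0, -3)
  hex 8: (3, 1, -4)
  hex 9: (3, 2, -5)
  hex 10: (2, 3, -5)
  hex 11: (1, 4, -5)
  hex 12: (0, 5, -5)
  hex 13: (-1, 5, -4)
  hex 14: (-2, 5, -3)
  hex 15: (-3, 5, -2)
  hex 16: (-3, 4, -1)
  hex 17: (-3, 3, 0)
Sorted: 18 hexes.

Answer: -3 2 1
-3 3 0
-3 4 -1
-3 5 -2
-2 1 1
-2 5 -3
-1 0 1
-1 5 -4
0 -1 1
0 5 -5
1 -1 0
1 4 -5
2 -1 -1
2 3 -5
3 -1 -2
3 0 -3
3 1 -4
3 2 -5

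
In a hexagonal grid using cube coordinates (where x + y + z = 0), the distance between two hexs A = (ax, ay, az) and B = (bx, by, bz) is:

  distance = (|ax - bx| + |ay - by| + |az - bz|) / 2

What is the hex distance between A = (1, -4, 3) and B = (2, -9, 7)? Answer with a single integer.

|ax - bx| = |1 - 2| = 1
|ay - by| = |-4 - (-9)| = 5
|az - bz| = |3 - 7| = 4
distance = (1 + 5 + 4) / 2 = 10 / 2 = 5

Answer: 5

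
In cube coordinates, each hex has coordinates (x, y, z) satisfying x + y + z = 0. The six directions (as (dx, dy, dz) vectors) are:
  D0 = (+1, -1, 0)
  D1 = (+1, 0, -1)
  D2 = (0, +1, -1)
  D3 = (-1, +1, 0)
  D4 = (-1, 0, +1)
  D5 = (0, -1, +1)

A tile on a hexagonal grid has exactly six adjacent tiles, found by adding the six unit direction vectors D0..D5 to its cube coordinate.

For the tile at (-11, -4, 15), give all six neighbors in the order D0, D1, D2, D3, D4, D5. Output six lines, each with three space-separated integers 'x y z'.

Center: (-11, -4, 15). Add each direction:
  D0: (-11, -4, 15) + (1, -1, 0) = (-10, -5, 15)
  D1: (-11, -4, 15) + (1, 0, -1) = (-10, -4, 14)
  D2: (-11, -4, 15) + (0, 1, -1) = (-11, -3, 14)
  D3: (-11, -4, 15) + (-1, 1, 0) = (-12, -3, 15)
  D4: (-11, -4, 15) + (-1, 0, 1) = (-12, -4, 16)
  D5: (-11, -4, 15) + (0, -1, 1) = (-11, -5, 16)

Answer: -10 -5 15
-10 -4 14
-11 -3 14
-12 -3 15
-12 -4 16
-11 -5 16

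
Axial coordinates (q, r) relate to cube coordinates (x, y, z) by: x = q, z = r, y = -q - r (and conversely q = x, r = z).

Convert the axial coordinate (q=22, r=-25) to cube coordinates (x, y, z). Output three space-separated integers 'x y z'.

Answer: 22 3 -25

Derivation:
x = q = 22
z = r = -25
y = -x - z = -(22) - (-25) = 3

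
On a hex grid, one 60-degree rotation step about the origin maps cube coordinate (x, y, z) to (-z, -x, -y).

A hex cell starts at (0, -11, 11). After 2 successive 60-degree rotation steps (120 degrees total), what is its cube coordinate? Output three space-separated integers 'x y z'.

Start: (0, -11, 11)
Step 1: (0, -11, 11) -> (-(11), -(0), -(-11)) = (-11, 0, 11)
Step 2: (-11, 0, 11) -> (-(11), -(-11), -(0)) = (-11, 11, 0)

Answer: -11 11 0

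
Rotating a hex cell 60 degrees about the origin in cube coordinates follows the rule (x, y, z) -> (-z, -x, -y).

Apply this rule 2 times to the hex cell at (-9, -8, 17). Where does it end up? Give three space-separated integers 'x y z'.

Start: (-9, -8, 17)
Step 1: (-9, -8, 17) -> (-(17), -(-9), -(-8)) = (-17, 9, 8)
Step 2: (-17, 9, 8) -> (-(8), -(-17), -(9)) = (-8, 17, -9)

Answer: -8 17 -9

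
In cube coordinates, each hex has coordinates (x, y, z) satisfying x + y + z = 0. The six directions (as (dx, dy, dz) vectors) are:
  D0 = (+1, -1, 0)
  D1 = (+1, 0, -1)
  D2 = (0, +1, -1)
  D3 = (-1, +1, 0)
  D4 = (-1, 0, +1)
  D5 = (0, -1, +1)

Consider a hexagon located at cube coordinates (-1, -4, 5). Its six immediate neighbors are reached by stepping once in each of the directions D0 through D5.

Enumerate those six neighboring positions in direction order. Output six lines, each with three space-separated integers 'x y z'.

Answer: 0 -5 5
0 -4 4
-1 -3 4
-2 -3 5
-2 -4 6
-1 -5 6

Derivation:
Center: (-1, -4, 5). Add each direction:
  D0: (-1, -4, 5) + (1, -1, 0) = (0, -5, 5)
  D1: (-1, -4, 5) + (1, 0, -1) = (0, -4, 4)
  D2: (-1, -4, 5) + (0, 1, -1) = (-1, -3, 4)
  D3: (-1, -4, 5) + (-1, 1, 0) = (-2, -3, 5)
  D4: (-1, -4, 5) + (-1, 0, 1) = (-2, -4, 6)
  D5: (-1, -4, 5) + (0, -1, 1) = (-1, -5, 6)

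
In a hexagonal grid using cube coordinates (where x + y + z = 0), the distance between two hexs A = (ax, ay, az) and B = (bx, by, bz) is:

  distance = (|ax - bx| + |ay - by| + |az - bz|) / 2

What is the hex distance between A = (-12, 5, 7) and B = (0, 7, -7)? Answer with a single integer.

|ax - bx| = |-12 - 0| = 12
|ay - by| = |5 - 7| = 2
|az - bz| = |7 - (-7)| = 14
distance = (12 + 2 + 14) / 2 = 28 / 2 = 14

Answer: 14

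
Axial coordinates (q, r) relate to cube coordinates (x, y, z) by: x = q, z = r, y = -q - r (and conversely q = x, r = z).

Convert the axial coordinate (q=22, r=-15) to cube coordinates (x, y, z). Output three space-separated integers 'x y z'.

x = q = 22
z = r = -15
y = -x - z = -(22) - (-15) = -7

Answer: 22 -7 -15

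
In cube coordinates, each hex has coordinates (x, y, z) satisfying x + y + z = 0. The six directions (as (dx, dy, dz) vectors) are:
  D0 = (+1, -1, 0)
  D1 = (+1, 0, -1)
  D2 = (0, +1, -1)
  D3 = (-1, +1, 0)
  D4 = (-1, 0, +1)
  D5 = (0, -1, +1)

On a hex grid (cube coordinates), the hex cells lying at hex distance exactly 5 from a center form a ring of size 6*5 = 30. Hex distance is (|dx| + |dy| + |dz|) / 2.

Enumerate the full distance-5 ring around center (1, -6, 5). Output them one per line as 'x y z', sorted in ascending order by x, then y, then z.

Walk ring at distance 5 from (1, -6, 5):
Start at center + D4*5 = (-4, -6, 10)
  hex 0: (-4, -6, 10)
  hex 1: (-3, -7, 10)
  hex 2: (-2, -8, 10)
  hex 3: (-1, -9, 10)
  hex 4: (0, -10, 10)
  hex 5: (1, -11, 10)
  hex 6: (2, -11, 9)
  hex 7: (3, -11, 8)
  hex 8: (4, -11, 7)
  hex 9: (5, -11, 6)
  hex 10: (6, -11, 5)
  hex 11: (6, -10, 4)
  hex 12: (6, -9, 3)
  hex 13: (6, -8, 2)
  hex 14: (6, -7, 1)
  hex 15: (6, -6, 0)
  hex 16: (5, -5, 0)
  hex 17: (4, -4, 0)
  hex 18: (3, -3, 0)
  hex 19: (2, -2, 0)
  hex 20: (1, -1, 0)
  hex 21: (0, -1, 1)
  hex 22: (-1, -1, 2)
  hex 23: (-2, -1, 3)
  hex 24: (-3, -1, 4)
  hex 25: (-4, -1, 5)
  hex 26: (-4, -2, 6)
  hex 27: (-4, -3, 7)
  hex 28: (-4, -4, 8)
  hex 29: (-4, -5, 9)
Sorted: 30 hexes.

Answer: -4 -6 10
-4 -5 9
-4 -4 8
-4 -3 7
-4 -2 6
-4 -1 5
-3 -7 10
-3 -1 4
-2 -8 10
-2 -1 3
-1 -9 10
-1 -1 2
0 -10 10
0 -1 1
1 -11 10
1 -1 0
2 -11 9
2 -2 0
3 -11 8
3 -3 0
4 -11 7
4 -4 0
5 -11 6
5 -5 0
6 -11 5
6 -10 4
6 -9 3
6 -8 2
6 -7 1
6 -6 0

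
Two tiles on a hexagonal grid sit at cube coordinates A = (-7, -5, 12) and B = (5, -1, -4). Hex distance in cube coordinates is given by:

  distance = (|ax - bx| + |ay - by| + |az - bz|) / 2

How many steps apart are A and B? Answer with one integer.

|ax - bx| = |-7 - 5| = 12
|ay - by| = |-5 - (-1)| = 4
|az - bz| = |12 - (-4)| = 16
distance = (12 + 4 + 16) / 2 = 32 / 2 = 16

Answer: 16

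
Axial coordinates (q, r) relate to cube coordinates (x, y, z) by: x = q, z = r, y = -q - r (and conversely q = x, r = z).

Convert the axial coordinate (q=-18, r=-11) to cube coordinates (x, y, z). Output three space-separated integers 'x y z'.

Answer: -18 29 -11

Derivation:
x = q = -18
z = r = -11
y = -x - z = -(-18) - (-11) = 29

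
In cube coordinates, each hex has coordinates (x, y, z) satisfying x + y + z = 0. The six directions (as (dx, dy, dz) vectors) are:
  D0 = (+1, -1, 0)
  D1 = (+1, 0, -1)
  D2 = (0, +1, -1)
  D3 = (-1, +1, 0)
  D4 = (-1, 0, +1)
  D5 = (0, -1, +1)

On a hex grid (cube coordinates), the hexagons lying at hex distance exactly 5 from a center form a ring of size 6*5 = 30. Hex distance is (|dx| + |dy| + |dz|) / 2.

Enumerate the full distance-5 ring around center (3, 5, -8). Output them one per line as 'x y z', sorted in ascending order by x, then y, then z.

Walk ring at distance 5 from (3, 5, -8):
Start at center + D4*5 = (-2, 5, -3)
  hex 0: (-2, 5, -3)
  hex 1: (-1, 4, -3)
  hex 2: (0, 3, -3)
  hex 3: (1, 2, -3)
  hex 4: (2, 1, -3)
  hex 5: (3, 0, -3)
  hex 6: (4, 0, -4)
  hex 7: (5, 0, -5)
  hex 8: (6, 0, -6)
  hex 9: (7, 0, -7)
  hex 10: (8, 0, -8)
  hex 11: (8, 1, -9)
  hex 12: (8, 2, -10)
  hex 13: (8, 3, -11)
  hex 14: (8, 4, -12)
  hex 15: (8, 5, -13)
  hex 16: (7, 6, -13)
  hex 17: (6, 7, -13)
  hex 18: (5, 8, -13)
  hex 19: (4, 9, -13)
  hex 20: (3, 10, -13)
  hex 21: (2, 10, -12)
  hex 22: (1, 10, -11)
  hex 23: (0, 10, -10)
  hex 24: (-1, 10, -9)
  hex 25: (-2, 10, -8)
  hex 26: (-2, 9, -7)
  hex 27: (-2, 8, -6)
  hex 28: (-2, 7, -5)
  hex 29: (-2, 6, -4)
Sorted: 30 hexes.

Answer: -2 5 -3
-2 6 -4
-2 7 -5
-2 8 -6
-2 9 -7
-2 10 -8
-1 4 -3
-1 10 -9
0 3 -3
0 10 -10
1 2 -3
1 10 -11
2 1 -3
2 10 -12
3 0 -3
3 10 -13
4 0 -4
4 9 -13
5 0 -5
5 8 -13
6 0 -6
6 7 -13
7 0 -7
7 6 -13
8 0 -8
8 1 -9
8 2 -10
8 3 -11
8 4 -12
8 5 -13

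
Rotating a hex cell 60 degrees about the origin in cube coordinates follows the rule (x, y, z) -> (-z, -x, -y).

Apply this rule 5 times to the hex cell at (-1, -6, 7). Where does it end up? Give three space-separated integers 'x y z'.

Start: (-1, -6, 7)
Step 1: (-1, -6, 7) -> (-(7), -(-1), -(-6)) = (-7, 1, 6)
Step 2: (-7, 1, 6) -> (-(6), -(-7), -(1)) = (-6, 7, -1)
Step 3: (-6, 7, -1) -> (-(-1), -(-6), -(7)) = (1, 6, -7)
Step 4: (1, 6, -7) -> (-(-7), -(1), -(6)) = (7, -1, -6)
Step 5: (7, -1, -6) -> (-(-6), -(7), -(-1)) = (6, -7, 1)

Answer: 6 -7 1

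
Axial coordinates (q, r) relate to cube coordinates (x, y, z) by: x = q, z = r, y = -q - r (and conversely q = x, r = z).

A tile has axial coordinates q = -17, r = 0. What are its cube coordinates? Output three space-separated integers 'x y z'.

Answer: -17 17 0

Derivation:
x = q = -17
z = r = 0
y = -x - z = -(-17) - (0) = 17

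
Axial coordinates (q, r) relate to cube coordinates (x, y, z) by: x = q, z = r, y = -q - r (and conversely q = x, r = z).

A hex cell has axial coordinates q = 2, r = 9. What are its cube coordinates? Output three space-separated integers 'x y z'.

Answer: 2 -11 9

Derivation:
x = q = 2
z = r = 9
y = -x - z = -(2) - (9) = -11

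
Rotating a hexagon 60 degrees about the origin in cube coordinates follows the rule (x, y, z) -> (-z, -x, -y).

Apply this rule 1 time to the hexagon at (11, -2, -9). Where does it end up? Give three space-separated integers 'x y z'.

Start: (11, -2, -9)
Step 1: (11, -2, -9) -> (-(-9), -(11), -(-2)) = (9, -11, 2)

Answer: 9 -11 2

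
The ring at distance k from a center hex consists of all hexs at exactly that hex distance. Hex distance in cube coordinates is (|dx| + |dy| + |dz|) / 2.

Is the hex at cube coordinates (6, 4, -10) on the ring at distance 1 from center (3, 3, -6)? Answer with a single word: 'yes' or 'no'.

|px - cx| = |6 - 3| = 3
|py - cy| = |4 - 3| = 1
|pz - cz| = |-10 - (-6)| = 4
distance = (3+1+4)/2 = 8/2 = 4
radius = 1; distance != radius -> no

Answer: no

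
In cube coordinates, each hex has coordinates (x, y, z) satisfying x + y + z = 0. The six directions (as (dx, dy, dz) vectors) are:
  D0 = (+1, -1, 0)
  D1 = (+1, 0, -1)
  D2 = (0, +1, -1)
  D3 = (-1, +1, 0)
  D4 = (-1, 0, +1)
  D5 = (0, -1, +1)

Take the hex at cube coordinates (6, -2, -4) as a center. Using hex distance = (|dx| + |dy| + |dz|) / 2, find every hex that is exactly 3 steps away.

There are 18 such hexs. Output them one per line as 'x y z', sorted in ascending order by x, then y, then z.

Walk ring at distance 3 from (6, -2, -4):
Start at center + D4*3 = (3, -2, -1)
  hex 0: (3, -2, -1)
  hex 1: (4, -3, -1)
  hex 2: (5, -4, -1)
  hex 3: (6, -5, -1)
  hex 4: (7, -5, -2)
  hex 5: (8, -5, -3)
  hex 6: (9, -5, -4)
  hex 7: (9, -4, -5)
  hex 8: (9, -3, -6)
  hex 9: (9, -2, -7)
  hex 10: (8, -1, -7)
  hex 11: (7, 0, -7)
  hex 12: (6, 1, -7)
  hex 13: (5, 1, -6)
  hex 14: (4, 1, -5)
  hex 15: (3, 1, -4)
  hex 16: (3, 0, -3)
  hex 17: (3, -1, -2)
Sorted: 18 hexes.

Answer: 3 -2 -1
3 -1 -2
3 0 -3
3 1 -4
4 -3 -1
4 1 -5
5 -4 -1
5 1 -6
6 -5 -1
6 1 -7
7 -5 -2
7 0 -7
8 -5 -3
8 -1 -7
9 -5 -4
9 -4 -5
9 -3 -6
9 -2 -7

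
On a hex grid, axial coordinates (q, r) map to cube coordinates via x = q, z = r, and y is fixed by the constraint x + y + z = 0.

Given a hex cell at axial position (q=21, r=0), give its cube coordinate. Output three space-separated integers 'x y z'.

Answer: 21 -21 0

Derivation:
x = q = 21
z = r = 0
y = -x - z = -(21) - (0) = -21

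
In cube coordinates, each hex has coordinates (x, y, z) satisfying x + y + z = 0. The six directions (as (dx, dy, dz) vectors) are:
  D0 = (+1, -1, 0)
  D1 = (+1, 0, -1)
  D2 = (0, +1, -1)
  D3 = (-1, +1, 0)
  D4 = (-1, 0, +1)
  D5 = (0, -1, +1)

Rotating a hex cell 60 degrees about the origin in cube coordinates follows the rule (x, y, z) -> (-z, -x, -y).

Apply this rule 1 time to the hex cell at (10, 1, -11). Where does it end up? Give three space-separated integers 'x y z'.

Answer: 11 -10 -1

Derivation:
Start: (10, 1, -11)
Step 1: (10, 1, -11) -> (-(-11), -(10), -(1)) = (11, -10, -1)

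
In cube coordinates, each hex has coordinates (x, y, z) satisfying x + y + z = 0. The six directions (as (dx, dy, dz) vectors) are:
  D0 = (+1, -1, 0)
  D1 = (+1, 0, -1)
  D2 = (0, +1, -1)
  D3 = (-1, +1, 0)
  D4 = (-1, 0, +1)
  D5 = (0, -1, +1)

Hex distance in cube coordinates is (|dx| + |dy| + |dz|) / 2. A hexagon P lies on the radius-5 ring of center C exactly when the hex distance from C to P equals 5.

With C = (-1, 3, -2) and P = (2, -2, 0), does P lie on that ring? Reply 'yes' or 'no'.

Answer: yes

Derivation:
|px - cx| = |2 - (-1)| = 3
|py - cy| = |-2 - 3| = 5
|pz - cz| = |0 - (-2)| = 2
distance = (3+5+2)/2 = 10/2 = 5
radius = 5; distance == radius -> yes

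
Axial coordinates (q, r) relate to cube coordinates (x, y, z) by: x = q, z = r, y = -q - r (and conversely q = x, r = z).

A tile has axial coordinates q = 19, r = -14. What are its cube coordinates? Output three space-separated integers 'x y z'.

x = q = 19
z = r = -14
y = -x - z = -(19) - (-14) = -5

Answer: 19 -5 -14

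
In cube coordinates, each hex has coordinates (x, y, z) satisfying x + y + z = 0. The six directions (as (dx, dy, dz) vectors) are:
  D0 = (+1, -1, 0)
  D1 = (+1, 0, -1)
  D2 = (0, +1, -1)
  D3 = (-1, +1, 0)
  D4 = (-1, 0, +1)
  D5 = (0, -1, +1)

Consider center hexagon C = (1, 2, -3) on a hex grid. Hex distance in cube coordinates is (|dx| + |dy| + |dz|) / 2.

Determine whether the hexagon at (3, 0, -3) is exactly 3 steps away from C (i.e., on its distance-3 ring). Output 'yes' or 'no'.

|px - cx| = |3 - 1| = 2
|py - cy| = |0 - 2| = 2
|pz - cz| = |-3 - (-3)| = 0
distance = (2+2+0)/2 = 4/2 = 2
radius = 3; distance != radius -> no

Answer: no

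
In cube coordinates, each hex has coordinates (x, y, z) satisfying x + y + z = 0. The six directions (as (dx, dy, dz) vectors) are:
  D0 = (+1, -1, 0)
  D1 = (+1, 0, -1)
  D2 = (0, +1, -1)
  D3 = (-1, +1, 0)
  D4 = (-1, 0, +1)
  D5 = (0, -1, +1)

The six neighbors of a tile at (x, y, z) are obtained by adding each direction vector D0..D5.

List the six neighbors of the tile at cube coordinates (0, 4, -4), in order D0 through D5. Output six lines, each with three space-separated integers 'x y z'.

Answer: 1 3 -4
1 4 -5
0 5 -5
-1 5 -4
-1 4 -3
0 3 -3

Derivation:
Center: (0, 4, -4). Add each direction:
  D0: (0, 4, -4) + (1, -1, 0) = (1, 3, -4)
  D1: (0, 4, -4) + (1, 0, -1) = (1, 4, -5)
  D2: (0, 4, -4) + (0, 1, -1) = (0, 5, -5)
  D3: (0, 4, -4) + (-1, 1, 0) = (-1, 5, -4)
  D4: (0, 4, -4) + (-1, 0, 1) = (-1, 4, -3)
  D5: (0, 4, -4) + (0, -1, 1) = (0, 3, -3)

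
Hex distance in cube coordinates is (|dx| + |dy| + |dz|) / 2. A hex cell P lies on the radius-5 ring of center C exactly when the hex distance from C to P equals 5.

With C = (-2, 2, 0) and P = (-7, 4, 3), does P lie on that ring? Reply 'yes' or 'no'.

|px - cx| = |-7 - (-2)| = 5
|py - cy| = |4 - 2| = 2
|pz - cz| = |3 - 0| = 3
distance = (5+2+3)/2 = 10/2 = 5
radius = 5; distance == radius -> yes

Answer: yes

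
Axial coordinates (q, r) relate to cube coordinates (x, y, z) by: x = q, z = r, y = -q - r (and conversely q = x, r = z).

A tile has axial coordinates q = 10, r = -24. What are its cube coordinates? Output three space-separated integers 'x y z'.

x = q = 10
z = r = -24
y = -x - z = -(10) - (-24) = 14

Answer: 10 14 -24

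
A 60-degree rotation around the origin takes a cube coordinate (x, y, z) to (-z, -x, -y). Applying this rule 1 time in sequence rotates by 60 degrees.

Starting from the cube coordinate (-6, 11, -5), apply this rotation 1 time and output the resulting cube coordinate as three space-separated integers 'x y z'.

Answer: 5 6 -11

Derivation:
Start: (-6, 11, -5)
Step 1: (-6, 11, -5) -> (-(-5), -(-6), -(11)) = (5, 6, -11)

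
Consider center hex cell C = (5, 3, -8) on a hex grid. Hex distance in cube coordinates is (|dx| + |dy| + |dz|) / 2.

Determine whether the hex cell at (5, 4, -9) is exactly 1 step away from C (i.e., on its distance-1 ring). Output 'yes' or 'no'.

|px - cx| = |5 - 5| = 0
|py - cy| = |4 - 3| = 1
|pz - cz| = |-9 - (-8)| = 1
distance = (0+1+1)/2 = 2/2 = 1
radius = 1; distance == radius -> yes

Answer: yes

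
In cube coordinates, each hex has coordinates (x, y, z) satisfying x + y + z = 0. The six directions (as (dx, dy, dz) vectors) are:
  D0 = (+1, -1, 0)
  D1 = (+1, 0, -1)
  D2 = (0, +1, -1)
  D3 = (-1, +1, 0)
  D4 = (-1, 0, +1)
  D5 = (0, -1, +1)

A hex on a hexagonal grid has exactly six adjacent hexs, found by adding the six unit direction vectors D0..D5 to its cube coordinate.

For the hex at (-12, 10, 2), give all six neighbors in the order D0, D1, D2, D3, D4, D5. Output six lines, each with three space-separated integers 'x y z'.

Answer: -11 9 2
-11 10 1
-12 11 1
-13 11 2
-13 10 3
-12 9 3

Derivation:
Center: (-12, 10, 2). Add each direction:
  D0: (-12, 10, 2) + (1, -1, 0) = (-11, 9, 2)
  D1: (-12, 10, 2) + (1, 0, -1) = (-11, 10, 1)
  D2: (-12, 10, 2) + (0, 1, -1) = (-12, 11, 1)
  D3: (-12, 10, 2) + (-1, 1, 0) = (-13, 11, 2)
  D4: (-12, 10, 2) + (-1, 0, 1) = (-13, 10, 3)
  D5: (-12, 10, 2) + (0, -1, 1) = (-12, 9, 3)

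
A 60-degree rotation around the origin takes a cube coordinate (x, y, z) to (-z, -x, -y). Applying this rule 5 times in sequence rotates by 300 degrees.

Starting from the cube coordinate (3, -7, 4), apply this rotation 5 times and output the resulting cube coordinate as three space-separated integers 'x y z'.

Answer: 7 -4 -3

Derivation:
Start: (3, -7, 4)
Step 1: (3, -7, 4) -> (-(4), -(3), -(-7)) = (-4, -3, 7)
Step 2: (-4, -3, 7) -> (-(7), -(-4), -(-3)) = (-7, 4, 3)
Step 3: (-7, 4, 3) -> (-(3), -(-7), -(4)) = (-3, 7, -4)
Step 4: (-3, 7, -4) -> (-(-4), -(-3), -(7)) = (4, 3, -7)
Step 5: (4, 3, -7) -> (-(-7), -(4), -(3)) = (7, -4, -3)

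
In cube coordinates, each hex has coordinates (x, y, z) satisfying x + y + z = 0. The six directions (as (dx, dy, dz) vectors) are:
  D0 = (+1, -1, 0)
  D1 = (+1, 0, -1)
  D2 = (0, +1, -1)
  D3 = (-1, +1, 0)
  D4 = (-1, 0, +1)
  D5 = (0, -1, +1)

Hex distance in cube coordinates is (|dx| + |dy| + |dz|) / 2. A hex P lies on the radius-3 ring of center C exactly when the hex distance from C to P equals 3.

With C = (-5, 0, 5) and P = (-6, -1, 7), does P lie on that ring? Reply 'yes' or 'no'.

Answer: no

Derivation:
|px - cx| = |-6 - (-5)| = 1
|py - cy| = |-1 - 0| = 1
|pz - cz| = |7 - 5| = 2
distance = (1+1+2)/2 = 4/2 = 2
radius = 3; distance != radius -> no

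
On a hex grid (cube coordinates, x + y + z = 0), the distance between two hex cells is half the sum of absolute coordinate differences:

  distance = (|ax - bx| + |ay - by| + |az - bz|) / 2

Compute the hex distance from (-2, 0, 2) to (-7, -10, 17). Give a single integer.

Answer: 15

Derivation:
|ax - bx| = |-2 - (-7)| = 5
|ay - by| = |0 - (-10)| = 10
|az - bz| = |2 - 17| = 15
distance = (5 + 10 + 15) / 2 = 30 / 2 = 15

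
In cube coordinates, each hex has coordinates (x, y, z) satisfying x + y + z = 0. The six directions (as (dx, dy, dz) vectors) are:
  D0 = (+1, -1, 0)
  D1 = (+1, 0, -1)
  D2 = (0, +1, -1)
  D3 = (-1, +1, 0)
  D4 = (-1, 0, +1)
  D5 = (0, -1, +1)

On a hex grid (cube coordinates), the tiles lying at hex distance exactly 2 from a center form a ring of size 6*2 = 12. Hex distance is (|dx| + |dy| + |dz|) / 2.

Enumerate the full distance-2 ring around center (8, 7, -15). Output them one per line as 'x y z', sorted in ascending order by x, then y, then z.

Walk ring at distance 2 from (8, 7, -15):
Start at center + D4*2 = (6, 7, -13)
  hex 0: (6, 7, -13)
  hex 1: (7, 6, -13)
  hex 2: (8, 5, -13)
  hex 3: (9, 5, -14)
  hex 4: (10, 5, -15)
  hex 5: (10, 6, -16)
  hex 6: (10, 7, -17)
  hex 7: (9, 8, -17)
  hex 8: (8, 9, -17)
  hex 9: (7, 9, -16)
  hex 10: (6, 9, -15)
  hex 11: (6, 8, -14)
Sorted: 12 hexes.

Answer: 6 7 -13
6 8 -14
6 9 -15
7 6 -13
7 9 -16
8 5 -13
8 9 -17
9 5 -14
9 8 -17
10 5 -15
10 6 -16
10 7 -17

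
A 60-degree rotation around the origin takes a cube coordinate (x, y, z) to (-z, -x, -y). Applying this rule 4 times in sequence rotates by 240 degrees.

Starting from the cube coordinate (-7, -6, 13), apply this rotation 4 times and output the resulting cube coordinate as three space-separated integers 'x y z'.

Answer: 13 -7 -6

Derivation:
Start: (-7, -6, 13)
Step 1: (-7, -6, 13) -> (-(13), -(-7), -(-6)) = (-13, 7, 6)
Step 2: (-13, 7, 6) -> (-(6), -(-13), -(7)) = (-6, 13, -7)
Step 3: (-6, 13, -7) -> (-(-7), -(-6), -(13)) = (7, 6, -13)
Step 4: (7, 6, -13) -> (-(-13), -(7), -(6)) = (13, -7, -6)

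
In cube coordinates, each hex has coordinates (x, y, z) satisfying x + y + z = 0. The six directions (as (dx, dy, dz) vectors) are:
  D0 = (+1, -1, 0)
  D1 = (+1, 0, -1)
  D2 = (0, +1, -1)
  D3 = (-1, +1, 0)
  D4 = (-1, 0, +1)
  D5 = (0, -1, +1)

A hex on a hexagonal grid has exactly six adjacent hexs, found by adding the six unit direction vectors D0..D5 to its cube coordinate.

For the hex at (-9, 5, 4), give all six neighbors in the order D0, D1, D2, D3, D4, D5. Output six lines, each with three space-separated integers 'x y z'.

Center: (-9, 5, 4). Add each direction:
  D0: (-9, 5, 4) + (1, -1, 0) = (-8, 4, 4)
  D1: (-9, 5, 4) + (1, 0, -1) = (-8, 5, 3)
  D2: (-9, 5, 4) + (0, 1, -1) = (-9, 6, 3)
  D3: (-9, 5, 4) + (-1, 1, 0) = (-10, 6, 4)
  D4: (-9, 5, 4) + (-1, 0, 1) = (-10, 5, 5)
  D5: (-9, 5, 4) + (0, -1, 1) = (-9, 4, 5)

Answer: -8 4 4
-8 5 3
-9 6 3
-10 6 4
-10 5 5
-9 4 5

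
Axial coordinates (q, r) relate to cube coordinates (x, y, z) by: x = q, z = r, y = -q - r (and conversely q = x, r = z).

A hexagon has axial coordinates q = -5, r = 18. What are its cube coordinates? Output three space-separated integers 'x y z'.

x = q = -5
z = r = 18
y = -x - z = -(-5) - (18) = -13

Answer: -5 -13 18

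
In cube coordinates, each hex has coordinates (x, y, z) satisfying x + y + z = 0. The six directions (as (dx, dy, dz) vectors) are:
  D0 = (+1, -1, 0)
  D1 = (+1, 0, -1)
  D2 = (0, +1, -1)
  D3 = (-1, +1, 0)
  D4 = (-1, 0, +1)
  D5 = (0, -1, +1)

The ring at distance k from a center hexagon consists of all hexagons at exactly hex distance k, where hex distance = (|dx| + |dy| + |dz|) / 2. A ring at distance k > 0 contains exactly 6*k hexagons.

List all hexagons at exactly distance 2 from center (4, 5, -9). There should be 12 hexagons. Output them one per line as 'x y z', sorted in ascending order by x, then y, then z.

Walk ring at distance 2 from (4, 5, -9):
Start at center + D4*2 = (2, 5, -7)
  hex 0: (2, 5, -7)
  hex 1: (3, 4, -7)
  hex 2: (4, 3, -7)
  hex 3: (5, 3, -8)
  hex 4: (6, 3, -9)
  hex 5: (6, 4, -10)
  hex 6: (6, 5, -11)
  hex 7: (5, 6, -11)
  hex 8: (4, 7, -11)
  hex 9: (3, 7, -10)
  hex 10: (2, 7, -9)
  hex 11: (2, 6, -8)
Sorted: 12 hexes.

Answer: 2 5 -7
2 6 -8
2 7 -9
3 4 -7
3 7 -10
4 3 -7
4 7 -11
5 3 -8
5 6 -11
6 3 -9
6 4 -10
6 5 -11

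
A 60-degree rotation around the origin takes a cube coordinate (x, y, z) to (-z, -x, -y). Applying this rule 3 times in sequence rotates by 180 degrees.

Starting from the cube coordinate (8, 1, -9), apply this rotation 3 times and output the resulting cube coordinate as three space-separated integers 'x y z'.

Start: (8, 1, -9)
Step 1: (8, 1, -9) -> (-(-9), -(8), -(1)) = (9, -8, -1)
Step 2: (9, -8, -1) -> (-(-1), -(9), -(-8)) = (1, -9, 8)
Step 3: (1, -9, 8) -> (-(8), -(1), -(-9)) = (-8, -1, 9)

Answer: -8 -1 9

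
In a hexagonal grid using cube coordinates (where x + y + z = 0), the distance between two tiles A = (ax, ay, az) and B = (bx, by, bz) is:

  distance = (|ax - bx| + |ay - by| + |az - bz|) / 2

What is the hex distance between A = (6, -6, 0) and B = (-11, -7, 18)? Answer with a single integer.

Answer: 18

Derivation:
|ax - bx| = |6 - (-11)| = 17
|ay - by| = |-6 - (-7)| = 1
|az - bz| = |0 - 18| = 18
distance = (17 + 1 + 18) / 2 = 36 / 2 = 18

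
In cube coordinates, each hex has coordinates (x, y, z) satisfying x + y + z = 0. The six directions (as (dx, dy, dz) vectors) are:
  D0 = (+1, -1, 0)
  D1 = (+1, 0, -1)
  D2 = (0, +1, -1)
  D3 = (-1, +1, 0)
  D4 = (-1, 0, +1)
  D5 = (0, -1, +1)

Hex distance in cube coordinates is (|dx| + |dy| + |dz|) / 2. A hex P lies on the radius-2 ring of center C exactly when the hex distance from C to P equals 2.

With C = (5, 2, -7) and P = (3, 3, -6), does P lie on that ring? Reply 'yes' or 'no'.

|px - cx| = |3 - 5| = 2
|py - cy| = |3 - 2| = 1
|pz - cz| = |-6 - (-7)| = 1
distance = (2+1+1)/2 = 4/2 = 2
radius = 2; distance == radius -> yes

Answer: yes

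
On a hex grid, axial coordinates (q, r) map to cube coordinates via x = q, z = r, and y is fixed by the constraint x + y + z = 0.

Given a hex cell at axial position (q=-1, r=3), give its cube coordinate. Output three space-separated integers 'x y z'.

x = q = -1
z = r = 3
y = -x - z = -(-1) - (3) = -2

Answer: -1 -2 3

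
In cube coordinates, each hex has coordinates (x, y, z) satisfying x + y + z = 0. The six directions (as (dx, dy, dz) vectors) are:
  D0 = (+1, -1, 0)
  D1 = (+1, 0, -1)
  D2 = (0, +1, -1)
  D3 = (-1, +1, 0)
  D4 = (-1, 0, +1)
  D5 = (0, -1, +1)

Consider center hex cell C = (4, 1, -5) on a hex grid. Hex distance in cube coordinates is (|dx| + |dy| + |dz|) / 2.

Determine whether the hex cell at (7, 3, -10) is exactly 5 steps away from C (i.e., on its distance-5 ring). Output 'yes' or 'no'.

|px - cx| = |7 - 4| = 3
|py - cy| = |3 - 1| = 2
|pz - cz| = |-10 - (-5)| = 5
distance = (3+2+5)/2 = 10/2 = 5
radius = 5; distance == radius -> yes

Answer: yes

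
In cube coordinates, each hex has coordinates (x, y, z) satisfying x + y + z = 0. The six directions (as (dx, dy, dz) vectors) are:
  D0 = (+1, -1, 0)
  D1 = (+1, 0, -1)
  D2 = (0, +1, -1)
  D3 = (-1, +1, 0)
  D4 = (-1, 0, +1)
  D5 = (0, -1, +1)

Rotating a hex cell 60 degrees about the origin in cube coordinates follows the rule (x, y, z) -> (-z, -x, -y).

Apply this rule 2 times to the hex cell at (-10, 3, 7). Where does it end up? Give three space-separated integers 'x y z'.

Answer: 3 7 -10

Derivation:
Start: (-10, 3, 7)
Step 1: (-10, 3, 7) -> (-(7), -(-10), -(3)) = (-7, 10, -3)
Step 2: (-7, 10, -3) -> (-(-3), -(-7), -(10)) = (3, 7, -10)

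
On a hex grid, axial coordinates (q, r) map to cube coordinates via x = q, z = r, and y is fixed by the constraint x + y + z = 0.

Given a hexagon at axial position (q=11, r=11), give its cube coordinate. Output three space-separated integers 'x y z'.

Answer: 11 -22 11

Derivation:
x = q = 11
z = r = 11
y = -x - z = -(11) - (11) = -22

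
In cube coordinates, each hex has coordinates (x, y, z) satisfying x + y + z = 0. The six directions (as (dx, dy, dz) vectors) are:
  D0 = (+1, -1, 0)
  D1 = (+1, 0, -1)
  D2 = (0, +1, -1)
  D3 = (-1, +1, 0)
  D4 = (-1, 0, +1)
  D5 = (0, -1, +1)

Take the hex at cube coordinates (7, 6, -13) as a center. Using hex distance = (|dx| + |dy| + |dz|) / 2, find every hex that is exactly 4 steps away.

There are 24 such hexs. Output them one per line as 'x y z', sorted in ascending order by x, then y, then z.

Walk ring at distance 4 from (7, 6, -13):
Start at center + D4*4 = (3, 6, -9)
  hex 0: (3, 6, -9)
  hex 1: (4, 5, -9)
  hex 2: (5, 4, -9)
  hex 3: (6, 3, -9)
  hex 4: (7, 2, -9)
  hex 5: (8, 2, -10)
  hex 6: (9, 2, -11)
  hex 7: (10, 2, -12)
  hex 8: (11, 2, -13)
  hex 9: (11, 3, -14)
  hex 10: (11, 4, -15)
  hex 11: (11, 5, -16)
  hex 12: (11, 6, -17)
  hex 13: (10, 7, -17)
  hex 14: (9, 8, -17)
  hex 15: (8, 9, -17)
  hex 16: (7, 10, -17)
  hex 17: (6, 10, -16)
  hex 18: (5, 10, -15)
  hex 19: (4, 10, -14)
  hex 20: (3, 10, -13)
  hex 21: (3, 9, -12)
  hex 22: (3, 8, -11)
  hex 23: (3, 7, -10)
Sorted: 24 hexes.

Answer: 3 6 -9
3 7 -10
3 8 -11
3 9 -12
3 10 -13
4 5 -9
4 10 -14
5 4 -9
5 10 -15
6 3 -9
6 10 -16
7 2 -9
7 10 -17
8 2 -10
8 9 -17
9 2 -11
9 8 -17
10 2 -12
10 7 -17
11 2 -13
11 3 -14
11 4 -15
11 5 -16
11 6 -17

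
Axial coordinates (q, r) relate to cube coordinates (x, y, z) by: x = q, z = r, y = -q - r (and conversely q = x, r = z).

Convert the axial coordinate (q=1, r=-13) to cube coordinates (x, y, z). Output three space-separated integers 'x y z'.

x = q = 1
z = r = -13
y = -x - z = -(1) - (-13) = 12

Answer: 1 12 -13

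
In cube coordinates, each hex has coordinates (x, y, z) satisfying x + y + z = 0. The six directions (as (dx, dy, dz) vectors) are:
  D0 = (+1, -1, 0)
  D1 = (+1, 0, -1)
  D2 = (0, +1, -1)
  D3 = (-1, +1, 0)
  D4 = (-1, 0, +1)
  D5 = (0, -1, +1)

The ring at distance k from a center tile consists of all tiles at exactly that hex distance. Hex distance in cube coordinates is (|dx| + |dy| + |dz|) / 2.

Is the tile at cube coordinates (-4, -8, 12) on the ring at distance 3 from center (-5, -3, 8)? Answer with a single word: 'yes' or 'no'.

|px - cx| = |-4 - (-5)| = 1
|py - cy| = |-8 - (-3)| = 5
|pz - cz| = |12 - 8| = 4
distance = (1+5+4)/2 = 10/2 = 5
radius = 3; distance != radius -> no

Answer: no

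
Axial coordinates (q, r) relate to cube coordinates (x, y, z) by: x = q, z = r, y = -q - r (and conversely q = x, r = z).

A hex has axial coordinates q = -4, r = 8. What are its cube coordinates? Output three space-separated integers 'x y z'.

Answer: -4 -4 8

Derivation:
x = q = -4
z = r = 8
y = -x - z = -(-4) - (8) = -4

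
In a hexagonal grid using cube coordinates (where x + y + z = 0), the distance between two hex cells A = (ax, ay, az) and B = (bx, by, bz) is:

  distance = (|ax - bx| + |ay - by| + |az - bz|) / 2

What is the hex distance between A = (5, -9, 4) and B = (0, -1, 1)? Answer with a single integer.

|ax - bx| = |5 - 0| = 5
|ay - by| = |-9 - (-1)| = 8
|az - bz| = |4 - 1| = 3
distance = (5 + 8 + 3) / 2 = 16 / 2 = 8

Answer: 8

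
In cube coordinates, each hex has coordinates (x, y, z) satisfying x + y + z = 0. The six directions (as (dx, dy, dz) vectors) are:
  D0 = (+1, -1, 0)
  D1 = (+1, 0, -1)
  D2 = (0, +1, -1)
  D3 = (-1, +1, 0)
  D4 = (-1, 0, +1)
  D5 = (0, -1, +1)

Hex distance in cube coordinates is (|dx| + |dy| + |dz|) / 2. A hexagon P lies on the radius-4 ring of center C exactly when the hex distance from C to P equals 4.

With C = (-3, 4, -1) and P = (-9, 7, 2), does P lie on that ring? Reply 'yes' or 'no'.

|px - cx| = |-9 - (-3)| = 6
|py - cy| = |7 - 4| = 3
|pz - cz| = |2 - (-1)| = 3
distance = (6+3+3)/2 = 12/2 = 6
radius = 4; distance != radius -> no

Answer: no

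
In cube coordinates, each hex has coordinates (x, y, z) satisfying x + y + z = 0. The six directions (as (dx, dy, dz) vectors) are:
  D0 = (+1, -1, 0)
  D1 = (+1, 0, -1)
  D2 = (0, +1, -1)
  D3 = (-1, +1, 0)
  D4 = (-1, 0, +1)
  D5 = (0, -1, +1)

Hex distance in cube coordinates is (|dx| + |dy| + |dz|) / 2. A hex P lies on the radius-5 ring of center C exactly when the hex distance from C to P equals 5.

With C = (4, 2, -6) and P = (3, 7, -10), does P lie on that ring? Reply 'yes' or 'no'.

|px - cx| = |3 - 4| = 1
|py - cy| = |7 - 2| = 5
|pz - cz| = |-10 - (-6)| = 4
distance = (1+5+4)/2 = 10/2 = 5
radius = 5; distance == radius -> yes

Answer: yes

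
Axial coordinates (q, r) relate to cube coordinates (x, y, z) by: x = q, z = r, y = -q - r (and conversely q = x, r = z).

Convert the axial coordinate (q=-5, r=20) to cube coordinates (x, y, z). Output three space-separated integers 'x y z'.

Answer: -5 -15 20

Derivation:
x = q = -5
z = r = 20
y = -x - z = -(-5) - (20) = -15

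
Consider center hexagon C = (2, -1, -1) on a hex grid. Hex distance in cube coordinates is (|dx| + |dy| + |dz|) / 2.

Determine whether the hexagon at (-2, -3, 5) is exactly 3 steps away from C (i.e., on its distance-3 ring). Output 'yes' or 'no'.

Answer: no

Derivation:
|px - cx| = |-2 - 2| = 4
|py - cy| = |-3 - (-1)| = 2
|pz - cz| = |5 - (-1)| = 6
distance = (4+2+6)/2 = 12/2 = 6
radius = 3; distance != radius -> no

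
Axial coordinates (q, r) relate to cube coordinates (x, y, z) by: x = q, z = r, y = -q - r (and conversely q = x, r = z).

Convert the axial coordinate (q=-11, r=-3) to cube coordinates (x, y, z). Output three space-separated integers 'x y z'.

x = q = -11
z = r = -3
y = -x - z = -(-11) - (-3) = 14

Answer: -11 14 -3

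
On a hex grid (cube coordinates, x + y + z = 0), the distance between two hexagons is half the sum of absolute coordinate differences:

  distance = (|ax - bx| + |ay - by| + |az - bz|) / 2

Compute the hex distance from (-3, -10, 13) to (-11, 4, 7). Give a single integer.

|ax - bx| = |-3 - (-11)| = 8
|ay - by| = |-10 - 4| = 14
|az - bz| = |13 - 7| = 6
distance = (8 + 14 + 6) / 2 = 28 / 2 = 14

Answer: 14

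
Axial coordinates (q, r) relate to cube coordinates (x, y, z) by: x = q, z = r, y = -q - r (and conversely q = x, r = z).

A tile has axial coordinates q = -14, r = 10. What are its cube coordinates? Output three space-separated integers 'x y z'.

x = q = -14
z = r = 10
y = -x - z = -(-14) - (10) = 4

Answer: -14 4 10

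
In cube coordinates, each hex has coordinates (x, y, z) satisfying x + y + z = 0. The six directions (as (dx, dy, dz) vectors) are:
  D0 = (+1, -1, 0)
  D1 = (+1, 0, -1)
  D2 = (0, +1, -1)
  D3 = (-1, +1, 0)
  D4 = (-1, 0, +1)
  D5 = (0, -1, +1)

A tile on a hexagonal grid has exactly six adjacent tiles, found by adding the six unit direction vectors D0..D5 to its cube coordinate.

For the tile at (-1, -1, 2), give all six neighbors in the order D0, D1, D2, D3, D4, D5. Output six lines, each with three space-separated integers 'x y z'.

Answer: 0 -2 2
0 -1 1
-1 0 1
-2 0 2
-2 -1 3
-1 -2 3

Derivation:
Center: (-1, -1, 2). Add each direction:
  D0: (-1, -1, 2) + (1, -1, 0) = (0, -2, 2)
  D1: (-1, -1, 2) + (1, 0, -1) = (0, -1, 1)
  D2: (-1, -1, 2) + (0, 1, -1) = (-1, 0, 1)
  D3: (-1, -1, 2) + (-1, 1, 0) = (-2, 0, 2)
  D4: (-1, -1, 2) + (-1, 0, 1) = (-2, -1, 3)
  D5: (-1, -1, 2) + (0, -1, 1) = (-1, -2, 3)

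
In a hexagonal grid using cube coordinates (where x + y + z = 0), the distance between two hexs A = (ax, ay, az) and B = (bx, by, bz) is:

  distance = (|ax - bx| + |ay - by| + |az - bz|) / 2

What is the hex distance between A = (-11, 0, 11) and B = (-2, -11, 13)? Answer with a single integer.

Answer: 11

Derivation:
|ax - bx| = |-11 - (-2)| = 9
|ay - by| = |0 - (-11)| = 11
|az - bz| = |11 - 13| = 2
distance = (9 + 11 + 2) / 2 = 22 / 2 = 11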